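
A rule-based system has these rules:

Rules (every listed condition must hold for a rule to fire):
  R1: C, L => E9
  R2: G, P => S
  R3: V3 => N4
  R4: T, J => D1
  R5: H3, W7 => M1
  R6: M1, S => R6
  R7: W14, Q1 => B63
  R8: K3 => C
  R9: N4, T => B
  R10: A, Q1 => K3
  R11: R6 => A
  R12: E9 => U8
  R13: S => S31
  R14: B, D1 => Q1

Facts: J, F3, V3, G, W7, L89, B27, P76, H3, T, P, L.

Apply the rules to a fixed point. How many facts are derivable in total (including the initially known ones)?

Round 1 — R2, R3, R4, R5, derive S, N4, D1, M1.
Round 2 — R6, R9, R13, derive R6, B, S31.
Round 3 — R11, R14, derive A, Q1.
Round 4 — R10, derive K3.
Round 5 — R8, derive C.
Round 6 — R1, derive E9.
Round 7 — R12, derive U8.
Closure: {A, B, B27, C, D1, E9, F3, G, H3, J, K3, L, L89, M1, N4, P, P76, Q1, R6, S, S31, T, U8, V3, W7} — 25 facts.

25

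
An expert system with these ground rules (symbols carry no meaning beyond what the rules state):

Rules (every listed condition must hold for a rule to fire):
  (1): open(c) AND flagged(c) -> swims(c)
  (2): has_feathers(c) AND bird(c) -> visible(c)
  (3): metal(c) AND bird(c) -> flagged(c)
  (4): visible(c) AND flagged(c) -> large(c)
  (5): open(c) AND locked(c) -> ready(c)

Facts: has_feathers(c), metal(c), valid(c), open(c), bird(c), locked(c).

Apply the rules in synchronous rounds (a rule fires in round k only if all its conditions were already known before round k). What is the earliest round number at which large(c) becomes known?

2

[1] (2) [has_feathers(c) AND bird(c) -> visible(c)]; (3) [metal(c) AND bird(c) -> flagged(c)]; (5) [open(c) AND locked(c) -> ready(c)]. ⇒ new: visible(c), flagged(c), ready(c).
[2] (1) [open(c) AND flagged(c) -> swims(c)]; (4) [visible(c) AND flagged(c) -> large(c)]. ⇒ new: swims(c), large(c).
large(c) first appears in round 2.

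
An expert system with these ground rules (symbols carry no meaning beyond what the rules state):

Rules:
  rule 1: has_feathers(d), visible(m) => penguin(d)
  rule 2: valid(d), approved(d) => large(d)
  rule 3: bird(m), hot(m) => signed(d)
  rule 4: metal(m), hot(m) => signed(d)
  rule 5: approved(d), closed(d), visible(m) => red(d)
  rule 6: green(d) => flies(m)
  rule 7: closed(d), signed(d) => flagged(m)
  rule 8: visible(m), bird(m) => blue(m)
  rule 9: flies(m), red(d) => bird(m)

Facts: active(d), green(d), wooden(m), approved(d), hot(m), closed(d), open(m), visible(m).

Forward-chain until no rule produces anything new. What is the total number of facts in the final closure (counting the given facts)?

14

Round 1: rule 5 [approved(d), closed(d), visible(m) => red(d)]; rule 6 [green(d) => flies(m)]. New: red(d), flies(m).
Round 2: rule 9 [flies(m), red(d) => bird(m)]. New: bird(m).
Round 3: rule 3 [bird(m), hot(m) => signed(d)]; rule 8 [visible(m), bird(m) => blue(m)]. New: signed(d), blue(m).
Round 4: rule 7 [closed(d), signed(d) => flagged(m)]. New: flagged(m).
Closure: {active(d), approved(d), bird(m), blue(m), closed(d), flagged(m), flies(m), green(d), hot(m), open(m), red(d), signed(d), visible(m), wooden(m)} — 14 facts.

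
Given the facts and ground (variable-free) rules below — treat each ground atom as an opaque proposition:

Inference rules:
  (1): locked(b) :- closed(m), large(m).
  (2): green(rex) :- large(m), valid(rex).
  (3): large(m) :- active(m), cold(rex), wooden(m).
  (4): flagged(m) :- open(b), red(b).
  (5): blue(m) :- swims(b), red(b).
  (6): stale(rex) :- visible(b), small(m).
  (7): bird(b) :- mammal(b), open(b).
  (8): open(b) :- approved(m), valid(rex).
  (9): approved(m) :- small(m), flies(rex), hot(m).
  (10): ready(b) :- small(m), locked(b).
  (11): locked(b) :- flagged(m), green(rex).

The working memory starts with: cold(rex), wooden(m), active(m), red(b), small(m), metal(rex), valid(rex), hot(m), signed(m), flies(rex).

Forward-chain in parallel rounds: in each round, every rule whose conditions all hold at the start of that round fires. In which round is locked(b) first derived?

4

Round 1 fires (3), (9), giving large(m), approved(m).
Round 2 fires (2), (8), giving green(rex), open(b).
Round 3 fires (4), giving flagged(m).
Round 4 fires (11), giving locked(b).
locked(b) first appears in round 4.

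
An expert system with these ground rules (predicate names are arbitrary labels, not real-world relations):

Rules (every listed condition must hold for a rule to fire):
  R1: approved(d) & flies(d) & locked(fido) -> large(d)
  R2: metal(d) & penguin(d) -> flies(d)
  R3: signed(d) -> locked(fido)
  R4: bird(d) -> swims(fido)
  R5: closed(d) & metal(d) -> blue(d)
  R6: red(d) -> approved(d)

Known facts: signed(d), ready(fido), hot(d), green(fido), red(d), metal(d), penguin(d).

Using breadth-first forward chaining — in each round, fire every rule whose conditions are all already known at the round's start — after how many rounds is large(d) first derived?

2

Round 1 fires R2, R3, R6, giving flies(d), locked(fido), approved(d).
Round 2 fires R1, giving large(d).
large(d) first appears in round 2.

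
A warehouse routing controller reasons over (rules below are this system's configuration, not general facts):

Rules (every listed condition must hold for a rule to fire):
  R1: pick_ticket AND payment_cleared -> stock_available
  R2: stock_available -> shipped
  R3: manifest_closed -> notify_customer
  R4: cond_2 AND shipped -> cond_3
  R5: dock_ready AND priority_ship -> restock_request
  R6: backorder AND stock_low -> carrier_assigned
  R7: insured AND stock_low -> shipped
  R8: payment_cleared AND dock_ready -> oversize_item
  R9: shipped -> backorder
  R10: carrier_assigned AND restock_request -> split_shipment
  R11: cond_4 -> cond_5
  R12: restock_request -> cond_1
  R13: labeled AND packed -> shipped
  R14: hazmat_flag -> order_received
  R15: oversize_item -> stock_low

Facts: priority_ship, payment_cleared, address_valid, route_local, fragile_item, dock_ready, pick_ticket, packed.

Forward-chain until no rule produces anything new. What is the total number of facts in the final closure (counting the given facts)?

17

Round 1: R1 [pick_ticket AND payment_cleared -> stock_available]; R5 [dock_ready AND priority_ship -> restock_request]; R8 [payment_cleared AND dock_ready -> oversize_item]. Adds stock_available, restock_request, oversize_item.
Round 2: R2 [stock_available -> shipped]; R12 [restock_request -> cond_1]; R15 [oversize_item -> stock_low]. Adds shipped, cond_1, stock_low.
Round 3: R9 [shipped -> backorder]. Adds backorder.
Round 4: R6 [backorder AND stock_low -> carrier_assigned]. Adds carrier_assigned.
Round 5: R10 [carrier_assigned AND restock_request -> split_shipment]. Adds split_shipment.
Closure: {address_valid, backorder, carrier_assigned, cond_1, dock_ready, fragile_item, oversize_item, packed, payment_cleared, pick_ticket, priority_ship, restock_request, route_local, shipped, split_shipment, stock_available, stock_low} — 17 facts.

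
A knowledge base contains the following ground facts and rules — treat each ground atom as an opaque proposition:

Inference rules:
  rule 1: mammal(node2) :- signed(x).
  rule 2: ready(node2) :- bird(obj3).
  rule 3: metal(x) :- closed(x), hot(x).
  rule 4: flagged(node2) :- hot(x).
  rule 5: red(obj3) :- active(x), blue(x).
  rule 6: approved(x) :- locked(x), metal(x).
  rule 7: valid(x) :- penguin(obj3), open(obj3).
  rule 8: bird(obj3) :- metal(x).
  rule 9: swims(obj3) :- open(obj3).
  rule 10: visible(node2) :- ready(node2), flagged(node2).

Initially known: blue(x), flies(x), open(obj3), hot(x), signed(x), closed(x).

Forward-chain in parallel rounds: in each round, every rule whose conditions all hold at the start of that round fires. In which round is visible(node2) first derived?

[1] rule 1 [mammal(node2) :- signed(x).]; rule 3 [metal(x) :- closed(x), hot(x).]; rule 4 [flagged(node2) :- hot(x).]; rule 9 [swims(obj3) :- open(obj3).]. ⇒ new: mammal(node2), metal(x), flagged(node2), swims(obj3).
[2] rule 8 [bird(obj3) :- metal(x).]. ⇒ new: bird(obj3).
[3] rule 2 [ready(node2) :- bird(obj3).]. ⇒ new: ready(node2).
[4] rule 10 [visible(node2) :- ready(node2), flagged(node2).]. ⇒ new: visible(node2).
visible(node2) first appears in round 4.

4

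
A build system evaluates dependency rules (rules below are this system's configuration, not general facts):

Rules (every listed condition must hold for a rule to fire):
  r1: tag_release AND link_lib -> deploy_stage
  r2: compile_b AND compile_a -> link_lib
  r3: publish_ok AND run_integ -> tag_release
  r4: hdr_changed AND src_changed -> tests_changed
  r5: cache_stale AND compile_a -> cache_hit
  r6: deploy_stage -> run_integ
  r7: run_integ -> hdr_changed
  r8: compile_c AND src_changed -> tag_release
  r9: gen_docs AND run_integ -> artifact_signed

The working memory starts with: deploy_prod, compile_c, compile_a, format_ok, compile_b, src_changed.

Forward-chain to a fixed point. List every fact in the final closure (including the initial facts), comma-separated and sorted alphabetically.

compile_a, compile_b, compile_c, deploy_prod, deploy_stage, format_ok, hdr_changed, link_lib, run_integ, src_changed, tag_release, tests_changed

Round 1 — r2, r8, derive link_lib, tag_release.
Round 2 — r1, derive deploy_stage.
Round 3 — r6, derive run_integ.
Round 4 — r7, derive hdr_changed.
Round 5 — r4, derive tests_changed.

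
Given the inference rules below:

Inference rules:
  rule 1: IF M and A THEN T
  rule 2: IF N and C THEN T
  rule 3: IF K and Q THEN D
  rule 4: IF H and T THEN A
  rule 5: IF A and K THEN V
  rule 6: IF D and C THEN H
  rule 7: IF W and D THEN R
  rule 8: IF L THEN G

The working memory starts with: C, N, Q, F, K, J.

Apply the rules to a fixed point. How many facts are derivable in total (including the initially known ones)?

11

Round 1 — rule 2, rule 3, derive T, D.
Round 2 — rule 6, derive H.
Round 3 — rule 4, derive A.
Round 4 — rule 5, derive V.
Closure: {A, C, D, F, H, J, K, N, Q, T, V} — 11 facts.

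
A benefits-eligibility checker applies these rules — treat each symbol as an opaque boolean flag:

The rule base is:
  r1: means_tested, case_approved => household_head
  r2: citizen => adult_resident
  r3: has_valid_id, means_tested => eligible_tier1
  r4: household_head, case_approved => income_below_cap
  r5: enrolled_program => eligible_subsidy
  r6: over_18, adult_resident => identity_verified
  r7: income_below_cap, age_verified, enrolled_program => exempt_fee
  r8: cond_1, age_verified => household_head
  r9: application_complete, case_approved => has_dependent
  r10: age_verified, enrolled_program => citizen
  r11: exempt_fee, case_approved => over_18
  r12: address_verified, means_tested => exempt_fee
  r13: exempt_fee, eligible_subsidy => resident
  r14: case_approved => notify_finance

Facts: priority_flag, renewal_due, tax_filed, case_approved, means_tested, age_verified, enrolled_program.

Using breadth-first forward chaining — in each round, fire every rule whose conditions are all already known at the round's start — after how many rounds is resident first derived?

4

Round 1 — r1, r5, r10, r14, derive household_head, eligible_subsidy, citizen, notify_finance.
Round 2 — r2, r4, derive adult_resident, income_below_cap.
Round 3 — r7, derive exempt_fee.
Round 4 — r11, r13, derive over_18, resident.
resident first appears in round 4.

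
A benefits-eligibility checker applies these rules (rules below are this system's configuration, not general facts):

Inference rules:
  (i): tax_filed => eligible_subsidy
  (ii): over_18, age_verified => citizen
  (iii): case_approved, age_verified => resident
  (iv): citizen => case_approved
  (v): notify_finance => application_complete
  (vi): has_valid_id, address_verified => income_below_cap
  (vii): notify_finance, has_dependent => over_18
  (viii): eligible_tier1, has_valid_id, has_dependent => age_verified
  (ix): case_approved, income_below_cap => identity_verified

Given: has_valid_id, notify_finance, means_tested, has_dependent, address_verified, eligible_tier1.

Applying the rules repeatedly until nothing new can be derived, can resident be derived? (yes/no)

yes

Round 1 fires (v), (vi), (vii), (viii), giving application_complete, income_below_cap, over_18, age_verified.
Round 2 fires (ii), giving citizen.
Round 3 fires (iv), giving case_approved.
Round 4 fires (iii), (ix), giving resident, identity_verified.
resident appears in round 4, so it is derivable.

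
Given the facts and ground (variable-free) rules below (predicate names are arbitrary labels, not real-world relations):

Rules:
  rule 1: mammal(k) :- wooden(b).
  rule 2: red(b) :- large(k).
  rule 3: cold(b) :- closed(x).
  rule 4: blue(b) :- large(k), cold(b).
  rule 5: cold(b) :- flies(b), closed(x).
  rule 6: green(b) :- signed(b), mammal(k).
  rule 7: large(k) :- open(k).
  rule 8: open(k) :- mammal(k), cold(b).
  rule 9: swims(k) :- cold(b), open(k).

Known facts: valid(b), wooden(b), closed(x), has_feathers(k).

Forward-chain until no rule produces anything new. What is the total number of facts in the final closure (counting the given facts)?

11

Round 1 — rule 1, rule 3, derive mammal(k), cold(b).
Round 2 — rule 8, derive open(k).
Round 3 — rule 7, rule 9, derive large(k), swims(k).
Round 4 — rule 2, rule 4, derive red(b), blue(b).
Closure: {blue(b), closed(x), cold(b), has_feathers(k), large(k), mammal(k), open(k), red(b), swims(k), valid(b), wooden(b)} — 11 facts.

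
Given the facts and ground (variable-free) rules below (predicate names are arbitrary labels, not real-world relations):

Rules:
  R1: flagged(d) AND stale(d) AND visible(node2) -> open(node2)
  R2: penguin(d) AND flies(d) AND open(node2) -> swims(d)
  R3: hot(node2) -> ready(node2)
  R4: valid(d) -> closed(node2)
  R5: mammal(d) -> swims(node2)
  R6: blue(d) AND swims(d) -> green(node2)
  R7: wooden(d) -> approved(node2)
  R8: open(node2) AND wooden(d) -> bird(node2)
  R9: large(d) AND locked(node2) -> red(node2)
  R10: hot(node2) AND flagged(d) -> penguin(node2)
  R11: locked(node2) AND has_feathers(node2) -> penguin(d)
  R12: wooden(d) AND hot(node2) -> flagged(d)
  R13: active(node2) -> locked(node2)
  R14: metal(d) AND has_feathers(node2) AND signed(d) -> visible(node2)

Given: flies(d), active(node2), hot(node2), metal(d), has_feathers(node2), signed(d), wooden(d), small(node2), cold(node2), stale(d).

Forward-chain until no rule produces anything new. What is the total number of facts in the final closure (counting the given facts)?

20

[1] R3 [hot(node2) -> ready(node2)]; R7 [wooden(d) -> approved(node2)]; R12 [wooden(d) AND hot(node2) -> flagged(d)]; R13 [active(node2) -> locked(node2)]; R14 [metal(d) AND has_feathers(node2) AND signed(d) -> visible(node2)]. ⇒ new: ready(node2), approved(node2), flagged(d), locked(node2), visible(node2).
[2] R1 [flagged(d) AND stale(d) AND visible(node2) -> open(node2)]; R10 [hot(node2) AND flagged(d) -> penguin(node2)]; R11 [locked(node2) AND has_feathers(node2) -> penguin(d)]. ⇒ new: open(node2), penguin(node2), penguin(d).
[3] R2 [penguin(d) AND flies(d) AND open(node2) -> swims(d)]; R8 [open(node2) AND wooden(d) -> bird(node2)]. ⇒ new: swims(d), bird(node2).
Closure: {active(node2), approved(node2), bird(node2), cold(node2), flagged(d), flies(d), has_feathers(node2), hot(node2), locked(node2), metal(d), open(node2), penguin(d), penguin(node2), ready(node2), signed(d), small(node2), stale(d), swims(d), visible(node2), wooden(d)} — 20 facts.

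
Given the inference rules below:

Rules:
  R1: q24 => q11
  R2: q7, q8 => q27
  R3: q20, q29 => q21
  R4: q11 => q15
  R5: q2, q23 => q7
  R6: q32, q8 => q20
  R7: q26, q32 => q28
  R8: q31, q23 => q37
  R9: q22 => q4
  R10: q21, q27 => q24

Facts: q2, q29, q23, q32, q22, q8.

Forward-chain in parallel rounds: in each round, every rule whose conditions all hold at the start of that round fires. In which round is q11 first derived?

4

Round 1 — R5, R6, R9, derive q7, q20, q4.
Round 2 — R2, R3, derive q27, q21.
Round 3 — R10, derive q24.
Round 4 — R1, derive q11.
q11 first appears in round 4.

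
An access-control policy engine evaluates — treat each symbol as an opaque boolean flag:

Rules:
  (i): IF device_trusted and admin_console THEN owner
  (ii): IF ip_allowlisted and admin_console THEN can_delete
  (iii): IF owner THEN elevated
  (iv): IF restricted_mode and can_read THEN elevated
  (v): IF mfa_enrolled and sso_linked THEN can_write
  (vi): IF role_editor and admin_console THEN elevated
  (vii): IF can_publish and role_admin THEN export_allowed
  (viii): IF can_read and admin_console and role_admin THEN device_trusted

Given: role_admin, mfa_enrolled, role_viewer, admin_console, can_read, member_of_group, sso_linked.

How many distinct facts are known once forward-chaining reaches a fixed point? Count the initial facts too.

Round 1 fires (v), (viii), giving can_write, device_trusted.
Round 2 fires (i), giving owner.
Round 3 fires (iii), giving elevated.
Closure: {admin_console, can_read, can_write, device_trusted, elevated, member_of_group, mfa_enrolled, owner, role_admin, role_viewer, sso_linked} — 11 facts.

11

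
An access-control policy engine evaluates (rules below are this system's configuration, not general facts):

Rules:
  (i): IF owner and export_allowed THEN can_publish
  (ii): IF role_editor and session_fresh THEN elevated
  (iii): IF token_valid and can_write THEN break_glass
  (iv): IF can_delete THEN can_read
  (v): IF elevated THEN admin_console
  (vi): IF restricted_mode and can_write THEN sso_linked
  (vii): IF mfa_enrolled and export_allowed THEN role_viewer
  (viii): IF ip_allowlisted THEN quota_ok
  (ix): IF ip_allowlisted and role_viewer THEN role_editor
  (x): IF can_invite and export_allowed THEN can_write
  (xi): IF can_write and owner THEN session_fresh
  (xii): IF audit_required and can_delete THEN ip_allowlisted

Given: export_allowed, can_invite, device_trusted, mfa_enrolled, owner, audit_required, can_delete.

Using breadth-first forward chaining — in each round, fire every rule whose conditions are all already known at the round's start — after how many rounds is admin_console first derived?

4

Round 1: (i) [IF owner and export_allowed THEN can_publish]; (iv) [IF can_delete THEN can_read]; (vii) [IF mfa_enrolled and export_allowed THEN role_viewer]; (x) [IF can_invite and export_allowed THEN can_write]; (xii) [IF audit_required and can_delete THEN ip_allowlisted]. New: can_publish, can_read, role_viewer, can_write, ip_allowlisted.
Round 2: (viii) [IF ip_allowlisted THEN quota_ok]; (ix) [IF ip_allowlisted and role_viewer THEN role_editor]; (xi) [IF can_write and owner THEN session_fresh]. New: quota_ok, role_editor, session_fresh.
Round 3: (ii) [IF role_editor and session_fresh THEN elevated]. New: elevated.
Round 4: (v) [IF elevated THEN admin_console]. New: admin_console.
admin_console first appears in round 4.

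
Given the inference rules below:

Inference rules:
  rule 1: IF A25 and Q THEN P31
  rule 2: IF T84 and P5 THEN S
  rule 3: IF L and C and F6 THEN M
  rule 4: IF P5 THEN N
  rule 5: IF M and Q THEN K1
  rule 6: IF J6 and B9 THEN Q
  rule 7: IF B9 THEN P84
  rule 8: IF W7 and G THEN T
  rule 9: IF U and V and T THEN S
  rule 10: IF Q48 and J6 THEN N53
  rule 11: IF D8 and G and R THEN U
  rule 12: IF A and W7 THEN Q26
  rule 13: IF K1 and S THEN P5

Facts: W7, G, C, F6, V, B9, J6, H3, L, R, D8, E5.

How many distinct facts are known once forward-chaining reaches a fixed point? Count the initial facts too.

21

Round 1: rule 3 [IF L and C and F6 THEN M]; rule 6 [IF J6 and B9 THEN Q]; rule 7 [IF B9 THEN P84]; rule 8 [IF W7 and G THEN T]; rule 11 [IF D8 and G and R THEN U]. Adds M, Q, P84, T, U.
Round 2: rule 5 [IF M and Q THEN K1]; rule 9 [IF U and V and T THEN S]. Adds K1, S.
Round 3: rule 13 [IF K1 and S THEN P5]. Adds P5.
Round 4: rule 4 [IF P5 THEN N]. Adds N.
Closure: {B9, C, D8, E5, F6, G, H3, J6, K1, L, M, N, P5, P84, Q, R, S, T, U, V, W7} — 21 facts.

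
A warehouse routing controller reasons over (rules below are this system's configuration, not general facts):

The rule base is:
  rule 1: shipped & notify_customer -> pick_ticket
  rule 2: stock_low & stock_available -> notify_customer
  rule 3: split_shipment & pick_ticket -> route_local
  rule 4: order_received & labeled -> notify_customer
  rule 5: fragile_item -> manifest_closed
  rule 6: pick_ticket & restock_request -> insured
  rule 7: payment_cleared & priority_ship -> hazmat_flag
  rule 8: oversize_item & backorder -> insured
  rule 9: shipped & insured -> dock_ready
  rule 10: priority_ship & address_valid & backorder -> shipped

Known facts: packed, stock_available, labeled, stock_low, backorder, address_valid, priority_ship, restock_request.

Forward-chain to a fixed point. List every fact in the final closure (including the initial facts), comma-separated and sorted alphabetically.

address_valid, backorder, dock_ready, insured, labeled, notify_customer, packed, pick_ticket, priority_ship, restock_request, shipped, stock_available, stock_low

Round 1: rule 2 [stock_low & stock_available -> notify_customer]; rule 10 [priority_ship & address_valid & backorder -> shipped]. Adds notify_customer, shipped.
Round 2: rule 1 [shipped & notify_customer -> pick_ticket]. Adds pick_ticket.
Round 3: rule 6 [pick_ticket & restock_request -> insured]. Adds insured.
Round 4: rule 9 [shipped & insured -> dock_ready]. Adds dock_ready.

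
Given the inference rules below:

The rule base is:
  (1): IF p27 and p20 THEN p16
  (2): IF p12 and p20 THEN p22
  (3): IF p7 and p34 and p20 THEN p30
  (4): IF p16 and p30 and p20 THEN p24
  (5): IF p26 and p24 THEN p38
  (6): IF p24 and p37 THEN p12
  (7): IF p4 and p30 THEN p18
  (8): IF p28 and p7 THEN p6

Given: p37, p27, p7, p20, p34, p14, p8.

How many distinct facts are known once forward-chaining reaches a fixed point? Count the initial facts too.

Round 1: (1) [IF p27 and p20 THEN p16]; (3) [IF p7 and p34 and p20 THEN p30]. Adds p16, p30.
Round 2: (4) [IF p16 and p30 and p20 THEN p24]. Adds p24.
Round 3: (6) [IF p24 and p37 THEN p12]. Adds p12.
Round 4: (2) [IF p12 and p20 THEN p22]. Adds p22.
Closure: {p12, p14, p16, p20, p22, p24, p27, p30, p34, p37, p7, p8} — 12 facts.

12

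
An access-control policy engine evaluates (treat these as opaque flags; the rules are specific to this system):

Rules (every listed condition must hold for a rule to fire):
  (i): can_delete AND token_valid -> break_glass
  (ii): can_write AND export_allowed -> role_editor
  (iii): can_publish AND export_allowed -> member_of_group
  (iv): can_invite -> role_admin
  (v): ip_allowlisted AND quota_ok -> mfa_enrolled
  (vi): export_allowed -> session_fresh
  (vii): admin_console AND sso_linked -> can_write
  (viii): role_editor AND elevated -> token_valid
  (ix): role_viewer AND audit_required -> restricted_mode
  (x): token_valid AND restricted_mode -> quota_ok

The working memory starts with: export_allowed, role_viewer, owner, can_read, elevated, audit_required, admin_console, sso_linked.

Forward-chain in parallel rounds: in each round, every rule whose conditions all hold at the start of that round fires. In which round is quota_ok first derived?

4

Round 1 fires (vi), (vii), (ix), giving session_fresh, can_write, restricted_mode.
Round 2 fires (ii), giving role_editor.
Round 3 fires (viii), giving token_valid.
Round 4 fires (x), giving quota_ok.
quota_ok first appears in round 4.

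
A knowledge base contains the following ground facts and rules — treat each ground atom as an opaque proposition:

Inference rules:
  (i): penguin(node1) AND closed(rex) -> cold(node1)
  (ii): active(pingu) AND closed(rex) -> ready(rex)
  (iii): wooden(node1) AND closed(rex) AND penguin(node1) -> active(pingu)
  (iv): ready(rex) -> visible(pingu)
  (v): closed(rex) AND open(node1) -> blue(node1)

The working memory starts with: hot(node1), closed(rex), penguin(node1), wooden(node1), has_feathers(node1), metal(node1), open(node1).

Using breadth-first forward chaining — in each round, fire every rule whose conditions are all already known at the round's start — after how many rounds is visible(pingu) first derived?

3

Round 1 — (i), (iii), (v), derive cold(node1), active(pingu), blue(node1).
Round 2 — (ii), derive ready(rex).
Round 3 — (iv), derive visible(pingu).
visible(pingu) first appears in round 3.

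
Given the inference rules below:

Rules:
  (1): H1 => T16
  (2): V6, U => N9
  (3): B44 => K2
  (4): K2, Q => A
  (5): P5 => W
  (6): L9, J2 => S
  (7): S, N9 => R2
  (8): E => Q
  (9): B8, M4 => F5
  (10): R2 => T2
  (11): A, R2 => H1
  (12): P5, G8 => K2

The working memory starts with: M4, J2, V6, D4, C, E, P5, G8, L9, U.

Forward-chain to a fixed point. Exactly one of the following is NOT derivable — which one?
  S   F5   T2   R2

F5

Round 1 — (2), (5), (6), (8), (12), derive N9, W, S, Q, K2.
Round 2 — (4), (7), derive A, R2.
Round 3 — (10), (11), derive T2, H1.
Round 4 — (1), derive T16.
Derived: T2 (round 3), R2 (round 2), S (round 1). F5 never appears in any round.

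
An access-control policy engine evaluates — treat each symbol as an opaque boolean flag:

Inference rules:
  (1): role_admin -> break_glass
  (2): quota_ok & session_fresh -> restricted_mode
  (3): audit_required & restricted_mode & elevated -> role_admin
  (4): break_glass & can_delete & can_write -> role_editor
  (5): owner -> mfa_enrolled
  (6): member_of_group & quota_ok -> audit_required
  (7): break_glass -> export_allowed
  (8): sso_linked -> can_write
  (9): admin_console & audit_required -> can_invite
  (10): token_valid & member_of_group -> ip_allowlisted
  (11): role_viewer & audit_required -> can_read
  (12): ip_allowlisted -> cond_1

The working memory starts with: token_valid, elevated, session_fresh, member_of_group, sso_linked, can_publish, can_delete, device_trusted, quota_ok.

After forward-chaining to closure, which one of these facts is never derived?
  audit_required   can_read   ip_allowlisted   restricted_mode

can_read

Round 1 — (2), (6), (8), (10), derive restricted_mode, audit_required, can_write, ip_allowlisted.
Round 2 — (3), (12), derive role_admin, cond_1.
Round 3 — (1), derive break_glass.
Round 4 — (4), (7), derive role_editor, export_allowed.
Derived: ip_allowlisted (round 1), restricted_mode (round 1), audit_required (round 1). can_read never appears in any round.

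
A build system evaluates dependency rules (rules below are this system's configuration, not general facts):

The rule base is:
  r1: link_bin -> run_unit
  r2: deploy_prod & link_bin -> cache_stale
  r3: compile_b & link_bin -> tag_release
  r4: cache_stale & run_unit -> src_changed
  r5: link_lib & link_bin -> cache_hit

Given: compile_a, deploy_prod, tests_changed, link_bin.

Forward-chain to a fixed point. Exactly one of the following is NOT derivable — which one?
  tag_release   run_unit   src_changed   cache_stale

Round 1 fires r1, r2, giving run_unit, cache_stale.
Round 2 fires r4, giving src_changed.
Derived: src_changed (round 2), cache_stale (round 1), run_unit (round 1). tag_release never appears in any round.

tag_release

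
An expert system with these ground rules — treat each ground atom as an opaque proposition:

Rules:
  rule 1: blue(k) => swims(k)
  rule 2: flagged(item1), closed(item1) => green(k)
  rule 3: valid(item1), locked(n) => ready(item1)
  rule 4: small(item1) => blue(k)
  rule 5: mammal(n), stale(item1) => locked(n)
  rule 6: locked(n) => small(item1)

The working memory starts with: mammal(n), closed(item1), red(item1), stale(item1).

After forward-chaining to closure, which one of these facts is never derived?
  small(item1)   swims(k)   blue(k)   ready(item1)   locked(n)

ready(item1)

Round 1 fires rule 5, giving locked(n).
Round 2 fires rule 6, giving small(item1).
Round 3 fires rule 4, giving blue(k).
Round 4 fires rule 1, giving swims(k).
Derived: swims(k) (round 4), small(item1) (round 2), locked(n) (round 1), blue(k) (round 3). ready(item1) never appears in any round.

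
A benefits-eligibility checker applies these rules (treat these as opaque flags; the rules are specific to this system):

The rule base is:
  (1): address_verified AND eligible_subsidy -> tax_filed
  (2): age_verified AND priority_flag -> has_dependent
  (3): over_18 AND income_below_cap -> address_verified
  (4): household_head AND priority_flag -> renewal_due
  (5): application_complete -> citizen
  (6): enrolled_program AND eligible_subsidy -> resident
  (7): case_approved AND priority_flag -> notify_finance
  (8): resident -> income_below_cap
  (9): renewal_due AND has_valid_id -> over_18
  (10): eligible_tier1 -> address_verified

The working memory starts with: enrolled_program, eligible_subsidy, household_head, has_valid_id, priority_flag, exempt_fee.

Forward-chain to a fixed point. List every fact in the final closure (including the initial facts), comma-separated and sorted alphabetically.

Round 1: (4) [household_head AND priority_flag -> renewal_due]; (6) [enrolled_program AND eligible_subsidy -> resident]. New: renewal_due, resident.
Round 2: (8) [resident -> income_below_cap]; (9) [renewal_due AND has_valid_id -> over_18]. New: income_below_cap, over_18.
Round 3: (3) [over_18 AND income_below_cap -> address_verified]. New: address_verified.
Round 4: (1) [address_verified AND eligible_subsidy -> tax_filed]. New: tax_filed.

address_verified, eligible_subsidy, enrolled_program, exempt_fee, has_valid_id, household_head, income_below_cap, over_18, priority_flag, renewal_due, resident, tax_filed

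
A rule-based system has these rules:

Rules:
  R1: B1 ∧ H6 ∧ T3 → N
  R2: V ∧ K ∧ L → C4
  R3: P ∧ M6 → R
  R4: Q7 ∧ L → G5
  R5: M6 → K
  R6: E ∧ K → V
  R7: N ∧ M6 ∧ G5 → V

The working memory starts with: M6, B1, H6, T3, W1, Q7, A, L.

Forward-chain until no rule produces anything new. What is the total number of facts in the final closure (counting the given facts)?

13

Round 1 fires R1, R4, R5, giving N, G5, K.
Round 2 fires R7, giving V.
Round 3 fires R2, giving C4.
Closure: {A, B1, C4, G5, H6, K, L, M6, N, Q7, T3, V, W1} — 13 facts.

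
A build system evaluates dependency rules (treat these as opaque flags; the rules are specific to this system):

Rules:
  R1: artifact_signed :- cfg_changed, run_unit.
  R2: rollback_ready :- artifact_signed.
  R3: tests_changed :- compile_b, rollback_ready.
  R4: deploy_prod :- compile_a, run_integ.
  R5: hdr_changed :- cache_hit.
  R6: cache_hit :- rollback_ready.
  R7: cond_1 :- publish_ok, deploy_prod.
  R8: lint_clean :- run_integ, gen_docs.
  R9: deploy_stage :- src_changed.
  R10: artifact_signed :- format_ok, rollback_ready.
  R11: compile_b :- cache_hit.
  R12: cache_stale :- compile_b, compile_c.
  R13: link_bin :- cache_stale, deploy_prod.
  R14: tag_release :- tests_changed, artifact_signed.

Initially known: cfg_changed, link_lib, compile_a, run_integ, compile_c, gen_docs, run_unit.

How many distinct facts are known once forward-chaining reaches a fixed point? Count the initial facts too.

18

Round 1 fires R1, R4, R8, giving artifact_signed, deploy_prod, lint_clean.
Round 2 fires R2, giving rollback_ready.
Round 3 fires R6, giving cache_hit.
Round 4 fires R5, R11, giving hdr_changed, compile_b.
Round 5 fires R3, R12, giving tests_changed, cache_stale.
Round 6 fires R13, R14, giving link_bin, tag_release.
Closure: {artifact_signed, cache_hit, cache_stale, cfg_changed, compile_a, compile_b, compile_c, deploy_prod, gen_docs, hdr_changed, link_bin, link_lib, lint_clean, rollback_ready, run_integ, run_unit, tag_release, tests_changed} — 18 facts.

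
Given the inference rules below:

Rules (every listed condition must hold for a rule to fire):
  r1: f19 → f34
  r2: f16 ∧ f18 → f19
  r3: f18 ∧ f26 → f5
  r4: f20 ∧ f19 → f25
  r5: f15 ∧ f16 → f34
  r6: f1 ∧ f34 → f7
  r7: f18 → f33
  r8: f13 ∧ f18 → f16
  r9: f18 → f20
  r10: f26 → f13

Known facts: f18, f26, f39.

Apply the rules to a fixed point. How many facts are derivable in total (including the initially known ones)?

11

Round 1: r3 [f18 ∧ f26 → f5]; r7 [f18 → f33]; r9 [f18 → f20]; r10 [f26 → f13]. New: f5, f33, f20, f13.
Round 2: r8 [f13 ∧ f18 → f16]. New: f16.
Round 3: r2 [f16 ∧ f18 → f19]. New: f19.
Round 4: r1 [f19 → f34]; r4 [f20 ∧ f19 → f25]. New: f34, f25.
Closure: {f13, f16, f18, f19, f20, f25, f26, f33, f34, f39, f5} — 11 facts.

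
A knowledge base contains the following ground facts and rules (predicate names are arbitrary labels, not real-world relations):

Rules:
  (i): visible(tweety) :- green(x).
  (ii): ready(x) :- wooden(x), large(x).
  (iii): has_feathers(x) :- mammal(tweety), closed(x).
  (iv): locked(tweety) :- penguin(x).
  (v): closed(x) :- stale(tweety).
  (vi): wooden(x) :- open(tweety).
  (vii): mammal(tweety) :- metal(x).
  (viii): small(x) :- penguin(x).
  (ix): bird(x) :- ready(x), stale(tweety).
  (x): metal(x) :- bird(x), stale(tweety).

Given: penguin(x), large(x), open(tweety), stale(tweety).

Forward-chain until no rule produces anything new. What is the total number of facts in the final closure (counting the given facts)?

Round 1 fires (iv), (v), (vi), (viii), giving locked(tweety), closed(x), wooden(x), small(x).
Round 2 fires (ii), giving ready(x).
Round 3 fires (ix), giving bird(x).
Round 4 fires (x), giving metal(x).
Round 5 fires (vii), giving mammal(tweety).
Round 6 fires (iii), giving has_feathers(x).
Closure: {bird(x), closed(x), has_feathers(x), large(x), locked(tweety), mammal(tweety), metal(x), open(tweety), penguin(x), ready(x), small(x), stale(tweety), wooden(x)} — 13 facts.

13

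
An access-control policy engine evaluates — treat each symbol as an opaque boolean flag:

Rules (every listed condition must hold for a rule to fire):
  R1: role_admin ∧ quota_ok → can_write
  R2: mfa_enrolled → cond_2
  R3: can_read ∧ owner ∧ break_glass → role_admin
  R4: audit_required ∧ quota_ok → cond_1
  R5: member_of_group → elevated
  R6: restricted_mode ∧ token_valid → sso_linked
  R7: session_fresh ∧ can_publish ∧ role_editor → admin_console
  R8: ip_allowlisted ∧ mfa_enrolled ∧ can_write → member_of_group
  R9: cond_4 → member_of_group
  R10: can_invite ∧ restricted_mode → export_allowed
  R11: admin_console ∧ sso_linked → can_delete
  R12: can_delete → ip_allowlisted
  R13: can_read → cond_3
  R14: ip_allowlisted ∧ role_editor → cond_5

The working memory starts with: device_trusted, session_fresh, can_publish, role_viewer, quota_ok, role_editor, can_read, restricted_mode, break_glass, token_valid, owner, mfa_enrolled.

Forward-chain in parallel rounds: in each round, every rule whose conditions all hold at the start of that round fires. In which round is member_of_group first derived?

4

Round 1: R2 [mfa_enrolled → cond_2]; R3 [can_read ∧ owner ∧ break_glass → role_admin]; R6 [restricted_mode ∧ token_valid → sso_linked]; R7 [session_fresh ∧ can_publish ∧ role_editor → admin_console]; R13 [can_read → cond_3]. Adds cond_2, role_admin, sso_linked, admin_console, cond_3.
Round 2: R1 [role_admin ∧ quota_ok → can_write]; R11 [admin_console ∧ sso_linked → can_delete]. Adds can_write, can_delete.
Round 3: R12 [can_delete → ip_allowlisted]. Adds ip_allowlisted.
Round 4: R8 [ip_allowlisted ∧ mfa_enrolled ∧ can_write → member_of_group]; R14 [ip_allowlisted ∧ role_editor → cond_5]. Adds member_of_group, cond_5.
member_of_group first appears in round 4.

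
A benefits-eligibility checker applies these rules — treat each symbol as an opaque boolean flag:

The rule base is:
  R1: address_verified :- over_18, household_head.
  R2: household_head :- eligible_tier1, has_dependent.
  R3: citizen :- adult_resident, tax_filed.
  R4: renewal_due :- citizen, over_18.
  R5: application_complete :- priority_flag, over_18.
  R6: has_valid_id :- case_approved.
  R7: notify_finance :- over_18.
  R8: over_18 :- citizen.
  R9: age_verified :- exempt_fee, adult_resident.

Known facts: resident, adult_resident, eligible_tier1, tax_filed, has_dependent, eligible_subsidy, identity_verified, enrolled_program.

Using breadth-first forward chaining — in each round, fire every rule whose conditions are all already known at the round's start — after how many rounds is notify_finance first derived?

3

Round 1 — R2, R3, derive household_head, citizen.
Round 2 — R8, derive over_18.
Round 3 — R1, R4, R7, derive address_verified, renewal_due, notify_finance.
notify_finance first appears in round 3.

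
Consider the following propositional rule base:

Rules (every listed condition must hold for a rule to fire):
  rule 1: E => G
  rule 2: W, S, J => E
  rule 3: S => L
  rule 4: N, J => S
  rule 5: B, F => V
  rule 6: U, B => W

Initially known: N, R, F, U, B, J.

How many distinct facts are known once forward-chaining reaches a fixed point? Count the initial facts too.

Round 1 fires rule 4, rule 5, rule 6, giving S, V, W.
Round 2 fires rule 2, rule 3, giving E, L.
Round 3 fires rule 1, giving G.
Closure: {B, E, F, G, J, L, N, R, S, U, V, W} — 12 facts.

12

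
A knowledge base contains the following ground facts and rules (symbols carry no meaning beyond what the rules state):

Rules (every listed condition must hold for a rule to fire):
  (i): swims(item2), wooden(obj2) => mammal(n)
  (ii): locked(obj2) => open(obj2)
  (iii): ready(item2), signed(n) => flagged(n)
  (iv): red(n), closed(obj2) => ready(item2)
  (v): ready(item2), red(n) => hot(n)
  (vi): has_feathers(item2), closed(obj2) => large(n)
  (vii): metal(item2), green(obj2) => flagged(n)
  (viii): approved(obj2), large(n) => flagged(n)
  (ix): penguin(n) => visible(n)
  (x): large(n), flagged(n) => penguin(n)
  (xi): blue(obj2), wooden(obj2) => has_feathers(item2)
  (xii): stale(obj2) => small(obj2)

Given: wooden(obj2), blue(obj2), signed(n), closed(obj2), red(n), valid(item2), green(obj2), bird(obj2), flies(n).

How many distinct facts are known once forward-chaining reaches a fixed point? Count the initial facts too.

[1] (iv) [red(n), closed(obj2) => ready(item2)]; (xi) [blue(obj2), wooden(obj2) => has_feathers(item2)]. ⇒ new: ready(item2), has_feathers(item2).
[2] (iii) [ready(item2), signed(n) => flagged(n)]; (v) [ready(item2), red(n) => hot(n)]; (vi) [has_feathers(item2), closed(obj2) => large(n)]. ⇒ new: flagged(n), hot(n), large(n).
[3] (x) [large(n), flagged(n) => penguin(n)]. ⇒ new: penguin(n).
[4] (ix) [penguin(n) => visible(n)]. ⇒ new: visible(n).
Closure: {bird(obj2), blue(obj2), closed(obj2), flagged(n), flies(n), green(obj2), has_feathers(item2), hot(n), large(n), penguin(n), ready(item2), red(n), signed(n), valid(item2), visible(n), wooden(obj2)} — 16 facts.

16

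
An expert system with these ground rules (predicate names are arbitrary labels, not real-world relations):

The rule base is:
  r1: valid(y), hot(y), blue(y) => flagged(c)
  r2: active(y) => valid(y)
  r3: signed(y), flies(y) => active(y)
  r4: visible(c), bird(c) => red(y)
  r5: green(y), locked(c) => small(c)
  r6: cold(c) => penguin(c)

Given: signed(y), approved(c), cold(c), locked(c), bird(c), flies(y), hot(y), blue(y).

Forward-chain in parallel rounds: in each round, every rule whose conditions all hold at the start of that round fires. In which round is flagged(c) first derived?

Round 1 fires r3, r6, giving active(y), penguin(c).
Round 2 fires r2, giving valid(y).
Round 3 fires r1, giving flagged(c).
flagged(c) first appears in round 3.

3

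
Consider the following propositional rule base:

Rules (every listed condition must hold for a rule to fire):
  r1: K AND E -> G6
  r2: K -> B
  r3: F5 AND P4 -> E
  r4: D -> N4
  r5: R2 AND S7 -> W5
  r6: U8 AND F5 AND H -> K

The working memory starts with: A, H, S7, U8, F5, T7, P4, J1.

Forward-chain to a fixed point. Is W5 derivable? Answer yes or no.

no

Round 1 fires r3, r6, giving E, K.
Round 2 fires r1, r2, giving G6, B.
Fixed point reached. W5 is concluded only by r5; r5 needs R2 (never derived).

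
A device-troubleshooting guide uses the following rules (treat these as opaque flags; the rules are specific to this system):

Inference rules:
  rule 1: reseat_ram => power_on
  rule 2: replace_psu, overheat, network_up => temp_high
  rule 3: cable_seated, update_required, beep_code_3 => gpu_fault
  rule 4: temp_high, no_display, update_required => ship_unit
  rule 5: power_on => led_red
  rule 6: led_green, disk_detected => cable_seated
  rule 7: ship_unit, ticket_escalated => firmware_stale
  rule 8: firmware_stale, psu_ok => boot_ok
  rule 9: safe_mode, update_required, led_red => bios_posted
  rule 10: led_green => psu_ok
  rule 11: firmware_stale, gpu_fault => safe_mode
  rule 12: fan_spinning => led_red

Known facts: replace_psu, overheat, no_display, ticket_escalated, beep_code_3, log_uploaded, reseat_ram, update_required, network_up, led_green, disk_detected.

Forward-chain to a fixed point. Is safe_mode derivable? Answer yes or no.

[1] rule 1 [reseat_ram => power_on]; rule 2 [replace_psu, overheat, network_up => temp_high]; rule 6 [led_green, disk_detected => cable_seated]; rule 10 [led_green => psu_ok]. ⇒ new: power_on, temp_high, cable_seated, psu_ok.
[2] rule 3 [cable_seated, update_required, beep_code_3 => gpu_fault]; rule 4 [temp_high, no_display, update_required => ship_unit]; rule 5 [power_on => led_red]. ⇒ new: gpu_fault, ship_unit, led_red.
[3] rule 7 [ship_unit, ticket_escalated => firmware_stale]. ⇒ new: firmware_stale.
[4] rule 8 [firmware_stale, psu_ok => boot_ok]; rule 11 [firmware_stale, gpu_fault => safe_mode]. ⇒ new: boot_ok, safe_mode.
[5] rule 9 [safe_mode, update_required, led_red => bios_posted]. ⇒ new: bios_posted.
safe_mode appears in round 4, so it is derivable.

yes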